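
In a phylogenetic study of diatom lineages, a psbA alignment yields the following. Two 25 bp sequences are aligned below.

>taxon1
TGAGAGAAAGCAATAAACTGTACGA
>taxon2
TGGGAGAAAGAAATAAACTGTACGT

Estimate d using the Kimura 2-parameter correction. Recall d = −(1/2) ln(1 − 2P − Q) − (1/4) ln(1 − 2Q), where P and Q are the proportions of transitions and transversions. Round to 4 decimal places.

0.1308

Of 25 sites, 1 differences are transitions and 2 are transversions, so P = 1/25 = 0.04 and Q = 2/25 = 0.08.
Under the Kimura two-parameter model, d = −½ ln(1 − 2P − Q) − ¼ ln(1 − 2Q).
1 − 2P − Q = 0.84, giving −½ ln(0.84) = 0.087177.
1 − 2Q = 0.84, giving −¼ ln(0.84) = 0.043588.
d = 0.087177 + 0.043588 = 0.130765.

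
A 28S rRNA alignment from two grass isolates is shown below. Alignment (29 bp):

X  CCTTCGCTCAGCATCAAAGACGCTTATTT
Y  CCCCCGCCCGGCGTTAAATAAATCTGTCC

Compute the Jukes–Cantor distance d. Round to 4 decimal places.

The sequences differ at 14 of 29 sites, so p = 14/29 ≈ 0.482759.
d = −(3/4) ln(1 − 4p/3) = −0.75 ln(1 − 0.643679) = −0.75 ln(0.356321)
  = −0.75 × (-1.031923) = 0.773942 substitutions/site.

0.7739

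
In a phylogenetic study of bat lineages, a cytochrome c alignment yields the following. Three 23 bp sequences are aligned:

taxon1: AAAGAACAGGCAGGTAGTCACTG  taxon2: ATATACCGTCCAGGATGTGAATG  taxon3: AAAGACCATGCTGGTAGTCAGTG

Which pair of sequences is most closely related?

taxon1–taxon2: 10/23 differ, p = 0.435, d = 0.650.
taxon1–taxon3: 4/23 differ, p = 0.174, d = 0.198.
taxon2–taxon3: 9/23 differ, p = 0.391, d = 0.553.
The smallest distance is between taxon1 and taxon3.

taxon1 and taxon3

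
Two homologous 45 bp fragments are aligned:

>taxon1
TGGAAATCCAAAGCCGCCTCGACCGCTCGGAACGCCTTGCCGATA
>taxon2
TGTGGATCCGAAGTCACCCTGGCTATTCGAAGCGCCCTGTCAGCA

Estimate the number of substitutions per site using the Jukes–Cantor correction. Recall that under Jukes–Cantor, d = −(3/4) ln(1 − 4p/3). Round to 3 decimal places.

The sequences differ at 19 of 45 sites, so p = 19/45 ≈ 0.422222.
d = −(3/4) ln(1 − 4p/3) = −0.75 ln(1 − 0.562963) = −0.75 ln(0.437037)
  = −0.75 × (-0.827737) = 0.620803 substitutions/site.

0.621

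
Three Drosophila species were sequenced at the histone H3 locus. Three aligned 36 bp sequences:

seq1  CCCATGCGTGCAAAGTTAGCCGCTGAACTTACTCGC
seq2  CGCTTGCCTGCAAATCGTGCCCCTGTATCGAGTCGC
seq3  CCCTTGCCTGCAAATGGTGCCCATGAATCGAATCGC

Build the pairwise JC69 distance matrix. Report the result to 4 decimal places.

d(seq1,seq2) = 0.4926, d(seq1,seq3) = 0.4408, d(seq2,seq3) = 0.1536

seq1–seq2: 13/36 sites differ → p ≈ 0.361111, d = −0.75 ln(1 − 0.481481) = 0.492584 ≈ 0.4926.
seq1–seq3: 12/36 sites differ → p ≈ 0.333333, d = −0.75 ln(1 − 0.444444) = 0.440839 ≈ 0.4408.
seq2–seq3: 5/36 sites differ → p ≈ 0.138889, d = −0.75 ln(1 − 0.185185) = 0.153596 ≈ 0.1536.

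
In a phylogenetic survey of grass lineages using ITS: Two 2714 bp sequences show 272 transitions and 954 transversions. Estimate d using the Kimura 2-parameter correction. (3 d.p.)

P = 272/2714 ≈ 0.100221 and Q = 954/2714 ≈ 0.351511.
Under the Kimura two-parameter model, d = −½ ln(1 − 2P − Q) − ¼ ln(1 − 2Q).
1 − 2P − Q = 0.448047, giving −½ ln(0.448047) = 0.401429.
1 − 2Q = 0.296978, giving −¼ ln(0.296978) = 0.303524.
d = 0.401429 + 0.303524 = 0.704953.

0.705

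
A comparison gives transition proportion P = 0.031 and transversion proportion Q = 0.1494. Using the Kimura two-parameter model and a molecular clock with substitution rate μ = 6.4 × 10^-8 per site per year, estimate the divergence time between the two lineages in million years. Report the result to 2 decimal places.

1.62

Under the Kimura two-parameter model, d = −½ ln(1 − 2P − Q) − ¼ ln(1 − 2Q).
1 − 2P − Q = 0.7886, giving −½ ln(0.7886) = 0.118748.
1 − 2Q = 0.7012, giving −¼ ln(0.7012) = 0.088741.
d = 0.118748 + 0.088741 = 0.207489.
Under a molecular clock d = 2μt, so t = d/(2μ) = 0.207489 / (2 × 6.4 × 10^-8) = 1.62 million years.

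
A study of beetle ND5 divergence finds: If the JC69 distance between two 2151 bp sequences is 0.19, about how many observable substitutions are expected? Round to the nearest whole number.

361

Invert JC69: p = (3/4)(1 − e^(−4d/3)) = 0.75 × (1 − e^(-0.253333)) = 0.75 × (1 − 0.776209) = 0.167843.
Expected differing sites = pL ≈ 0.167843 × 2151 = 361.030293 ≈ 361.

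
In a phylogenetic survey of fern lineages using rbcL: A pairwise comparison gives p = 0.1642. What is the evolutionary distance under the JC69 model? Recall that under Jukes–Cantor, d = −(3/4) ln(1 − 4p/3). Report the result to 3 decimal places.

0.185

d = −(3/4) ln(1 − 4p/3) = −0.75 ln(1 − 0.218933) = −0.75 ln(0.781067)
  = −0.75 × (-0.247094) = 0.185321 substitutions/site.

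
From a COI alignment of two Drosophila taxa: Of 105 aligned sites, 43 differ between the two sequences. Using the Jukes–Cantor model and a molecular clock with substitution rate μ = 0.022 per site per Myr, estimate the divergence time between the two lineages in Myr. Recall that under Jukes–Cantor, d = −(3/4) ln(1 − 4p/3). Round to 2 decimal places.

p = 43/105 ≈ 0.409524.
d = −(3/4) ln(1 − 4p/3) = −0.75 ln(1 − 0.546032) = −0.75 ln(0.453968)
  = −0.75 × (-0.789729) = 0.592297 substitutions/site.
Under a molecular clock d = 2μt, so t = d/(2μ) = 0.592297 / (2 × 0.022) = 13.46 Myr.

13.46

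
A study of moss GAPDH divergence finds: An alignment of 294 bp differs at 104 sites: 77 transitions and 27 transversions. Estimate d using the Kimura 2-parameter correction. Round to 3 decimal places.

0.529

P = 77/294 ≈ 0.261905 and Q = 27/294 ≈ 0.091837.
Under the Kimura two-parameter model, d = −½ ln(1 − 2P − Q) − ¼ ln(1 − 2Q).
1 − 2P − Q = 0.384353, giving −½ ln(0.384353) = 0.478097.
1 − 2Q = 0.816326, giving −¼ ln(0.816326) = 0.050735.
d = 0.478097 + 0.050735 = 0.528832.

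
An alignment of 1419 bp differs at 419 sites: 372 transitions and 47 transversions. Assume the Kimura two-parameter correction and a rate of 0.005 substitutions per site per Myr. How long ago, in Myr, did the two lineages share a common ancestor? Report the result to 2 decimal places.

42.47

P = 372/1419 ≈ 0.262156 and Q = 47/1419 ≈ 0.033122.
Under the Kimura two-parameter model, d = −½ ln(1 − 2P − Q) − ¼ ln(1 − 2Q).
1 − 2P − Q = 0.442566, giving −½ ln(0.442566) = 0.407583.
1 − 2Q = 0.933756, giving −¼ ln(0.933756) = 0.017135.
d = 0.407583 + 0.017135 = 0.424718.
Under a molecular clock d = 2μt, so t = d/(2μ) = 0.424718 / (2 × 0.005) = 42.47 Myr.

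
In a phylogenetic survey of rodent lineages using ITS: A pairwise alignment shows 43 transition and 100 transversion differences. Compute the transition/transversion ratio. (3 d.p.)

0.430

R = 43/100 = 0.430.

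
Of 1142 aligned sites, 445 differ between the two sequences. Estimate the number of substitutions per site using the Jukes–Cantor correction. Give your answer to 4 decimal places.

0.5498

p = 445/1142 ≈ 0.389667.
d = −(3/4) ln(1 − 4p/3) = −0.75 ln(1 − 0.519556) = −0.75 ln(0.480444)
  = −0.75 × (-0.733045) = 0.549784 substitutions/site.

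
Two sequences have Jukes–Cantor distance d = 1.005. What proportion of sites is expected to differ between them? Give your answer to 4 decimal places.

p = (3/4)(1 − e^(−4d/3)) = 0.75 × (1 − e^(-1.34)) = 0.75 × (1 − 0.261846) = 0.553616.

0.5536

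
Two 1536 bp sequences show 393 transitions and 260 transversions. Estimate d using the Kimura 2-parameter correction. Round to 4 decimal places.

P = 393/1536 ≈ 0.255859 and Q = 260/1536 ≈ 0.169271.
Under the Kimura two-parameter model, d = −½ ln(1 − 2P − Q) − ¼ ln(1 − 2Q).
1 − 2P − Q = 0.319011, giving −½ ln(0.319011) = 0.571265.
1 − 2Q = 0.661458, giving −¼ ln(0.661458) = 0.103327.
d = 0.571265 + 0.103327 = 0.674592.

0.6746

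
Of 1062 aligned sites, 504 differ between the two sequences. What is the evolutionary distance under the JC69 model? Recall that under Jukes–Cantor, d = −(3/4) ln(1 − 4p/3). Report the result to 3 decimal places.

0.751

p = 504/1062 ≈ 0.474576.
d = −(3/4) ln(1 − 4p/3) = −0.75 ln(1 − 0.632768) = −0.75 ln(0.367232)
  = −0.75 × (-1.001761) = 0.751321 substitutions/site.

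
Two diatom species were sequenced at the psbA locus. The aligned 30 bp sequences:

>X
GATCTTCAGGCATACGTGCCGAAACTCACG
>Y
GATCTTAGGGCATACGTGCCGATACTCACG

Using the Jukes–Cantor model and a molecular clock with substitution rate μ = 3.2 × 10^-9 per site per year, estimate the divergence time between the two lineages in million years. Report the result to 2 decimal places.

The sequences differ at 3 of 30 sites (7, 8, 23), so p = 3/30 = 0.1.
d = −(3/4) ln(1 − 4p/3) = −0.75 ln(1 − 0.133333) = −0.75 ln(0.866667)
  = −0.75 × (-0.143100) = 0.107325 substitutions/site.
Under a molecular clock d = 2μt, so t = d/(2μ) = 0.107325 / (2 × 3.2 × 10^-9) = 16.77 million years.

16.77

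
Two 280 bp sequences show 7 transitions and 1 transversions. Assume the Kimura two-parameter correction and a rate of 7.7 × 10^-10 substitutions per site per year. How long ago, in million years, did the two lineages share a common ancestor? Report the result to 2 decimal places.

19.04

P = 7/280 = 0.025 and Q = 1/280 ≈ 0.003571.
Under the Kimura two-parameter model, d = −½ ln(1 − 2P − Q) − ¼ ln(1 − 2Q).
1 − 2P − Q = 0.946429, giving −½ ln(0.946429) = 0.027530.
1 − 2Q = 0.992858, giving −¼ ln(0.992858) = 0.001792.
d = 0.027530 + 0.001792 = 0.029322.
Under a molecular clock d = 2μt, so t = d/(2μ) = 0.029322 / (2 × 7.7 × 10^-10) = 19.04 million years.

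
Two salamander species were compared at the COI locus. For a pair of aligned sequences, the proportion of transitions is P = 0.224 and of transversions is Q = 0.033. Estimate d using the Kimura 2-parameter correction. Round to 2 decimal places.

0.34

Under the Kimura two-parameter model, d = −½ ln(1 − 2P − Q) − ¼ ln(1 − 2Q).
1 − 2P − Q = 0.519, giving −½ ln(0.519) = 0.327926.
1 − 2Q = 0.934, giving −¼ ln(0.934) = 0.017070.
d = 0.327926 + 0.017070 = 0.344996.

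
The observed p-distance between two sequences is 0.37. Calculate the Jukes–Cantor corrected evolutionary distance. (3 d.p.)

0.510

d = −(3/4) ln(1 − 4p/3) = −0.75 ln(1 − 0.493333) = −0.75 ln(0.506667)
  = −0.75 × (-0.679901) = 0.509926 substitutions/site.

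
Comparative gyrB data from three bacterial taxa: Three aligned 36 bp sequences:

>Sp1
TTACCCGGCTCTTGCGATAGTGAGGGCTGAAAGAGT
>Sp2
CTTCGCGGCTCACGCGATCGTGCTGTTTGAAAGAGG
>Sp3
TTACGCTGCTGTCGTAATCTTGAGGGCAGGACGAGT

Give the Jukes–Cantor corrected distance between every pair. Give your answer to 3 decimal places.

Sp1–Sp2: 11/36 sites differ → p ≈ 0.305556, d = −0.75 ln(1 − 0.407408) = 0.392437 ≈ 0.392.
Sp1–Sp3: 11/36 sites differ → p ≈ 0.305556, d = −0.75 ln(1 − 0.407408) = 0.392437 ≈ 0.392.
Sp2–Sp3: 16/36 sites differ → p ≈ 0.444444, d = −0.75 ln(1 − 0.592592) = 0.673455 ≈ 0.673.

d(Sp1,Sp2) = 0.392, d(Sp1,Sp3) = 0.392, d(Sp2,Sp3) = 0.673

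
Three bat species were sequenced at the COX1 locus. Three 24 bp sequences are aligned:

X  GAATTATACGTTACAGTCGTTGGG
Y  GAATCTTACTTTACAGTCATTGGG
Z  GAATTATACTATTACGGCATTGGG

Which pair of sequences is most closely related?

X and Y

X–Y: 4/24 differ, p = 0.167, d = 0.188.
X–Z: 7/24 differ, p = 0.292, d = 0.369.
Y–Z: 7/24 differ, p = 0.292, d = 0.369.
The smallest distance is between X and Y.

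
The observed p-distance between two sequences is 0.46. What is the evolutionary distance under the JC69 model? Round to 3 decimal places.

d = −(3/4) ln(1 − 4p/3) = −0.75 ln(1 − 0.613333) = −0.75 ln(0.386667)
  = −0.75 × (-0.950191) = 0.712643 substitutions/site.

0.713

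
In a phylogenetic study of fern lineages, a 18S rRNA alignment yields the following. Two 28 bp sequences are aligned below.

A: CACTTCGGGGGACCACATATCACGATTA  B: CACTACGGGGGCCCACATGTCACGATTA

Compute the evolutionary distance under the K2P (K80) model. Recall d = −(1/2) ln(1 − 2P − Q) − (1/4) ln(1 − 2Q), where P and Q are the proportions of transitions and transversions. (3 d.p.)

0.116

Of 28 sites, 1 differences are transitions and 2 are transversions, so P = 1/28 ≈ 0.035714 and Q = 2/28 ≈ 0.071429.
Under the Kimura two-parameter model, d = −½ ln(1 − 2P − Q) − ¼ ln(1 − 2Q).
1 − 2P − Q = 0.857143, giving −½ ln(0.857143) = 0.077075.
1 − 2Q = 0.857142, giving −¼ ln(0.857142) = 0.038538.
d = 0.077075 + 0.038538 = 0.115613.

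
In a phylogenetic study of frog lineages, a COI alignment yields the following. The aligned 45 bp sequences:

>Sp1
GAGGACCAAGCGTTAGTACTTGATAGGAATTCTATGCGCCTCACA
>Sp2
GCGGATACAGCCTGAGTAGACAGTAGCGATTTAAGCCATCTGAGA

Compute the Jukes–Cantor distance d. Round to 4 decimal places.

0.7301

The sequences differ at 21 of 45 sites, so p = 21/45 ≈ 0.466667.
d = −(3/4) ln(1 − 4p/3) = −0.75 ln(1 − 0.622223) = −0.75 ln(0.377777)
  = −0.75 × (-0.973451) = 0.730088 substitutions/site.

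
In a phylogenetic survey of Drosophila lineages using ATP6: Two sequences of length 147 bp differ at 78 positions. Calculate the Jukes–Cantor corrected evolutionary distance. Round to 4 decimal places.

p = 78/147 ≈ 0.530612.
d = −(3/4) ln(1 − 4p/3) = −0.75 ln(1 − 0.707483) = −0.75 ln(0.292517)
  = −0.75 × (-1.229232) = 0.921924 substitutions/site.

0.9219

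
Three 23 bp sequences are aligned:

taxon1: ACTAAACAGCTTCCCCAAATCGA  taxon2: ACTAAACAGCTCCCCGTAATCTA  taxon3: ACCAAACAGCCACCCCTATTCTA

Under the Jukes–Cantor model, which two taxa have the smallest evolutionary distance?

taxon1 and taxon2

taxon1–taxon2: 4/23 differ, p = 0.174, d = 0.198.
taxon1–taxon3: 6/23 differ, p = 0.261, d = 0.321.
taxon2–taxon3: 5/23 differ, p = 0.217, d = 0.257.
The smallest distance is between taxon1 and taxon2.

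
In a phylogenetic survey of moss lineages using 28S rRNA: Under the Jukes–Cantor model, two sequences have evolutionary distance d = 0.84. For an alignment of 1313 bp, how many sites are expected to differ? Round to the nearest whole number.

Invert JC69: p = (3/4)(1 − e^(−4d/3)) = 0.75 × (1 − e^(-1.12)) = 0.75 × (1 − 0.326280) = 0.505290.
Expected differing sites = pL ≈ 0.505290 × 1313 = 663.44577 ≈ 663.

663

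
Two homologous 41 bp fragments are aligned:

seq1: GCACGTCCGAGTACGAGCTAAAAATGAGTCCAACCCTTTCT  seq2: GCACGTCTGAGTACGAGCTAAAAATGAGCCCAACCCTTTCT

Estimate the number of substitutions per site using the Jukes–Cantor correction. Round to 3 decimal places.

0.050

The sequences differ at 2 of 41 sites (8, 29), so p = 2/41 ≈ 0.04878.
d = −(3/4) ln(1 − 4p/3) = −0.75 ln(1 − 0.06504) = −0.75 ln(0.93496)
  = −0.75 × (-0.067252) = 0.050439 substitutions/site.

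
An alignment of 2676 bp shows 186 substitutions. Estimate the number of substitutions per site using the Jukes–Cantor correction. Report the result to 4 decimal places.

0.0729

p = 186/2676 ≈ 0.069507.
d = −(3/4) ln(1 − 4p/3) = −0.75 ln(1 − 0.092676) = −0.75 ln(0.907324)
  = −0.75 × (-0.097256) = 0.072942 substitutions/site.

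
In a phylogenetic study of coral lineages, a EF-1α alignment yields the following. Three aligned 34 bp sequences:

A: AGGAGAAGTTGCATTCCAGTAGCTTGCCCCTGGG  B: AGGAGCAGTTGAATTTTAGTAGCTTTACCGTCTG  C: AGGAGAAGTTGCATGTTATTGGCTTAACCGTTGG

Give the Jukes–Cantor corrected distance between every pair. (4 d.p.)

A–B: 9/34 sites differ → p ≈ 0.264706, d = −0.75 ln(1 − 0.352941) = 0.326488 ≈ 0.3265.
A–C: 9/34 sites differ → p ≈ 0.264706, d = −0.75 ln(1 − 0.352941) = 0.326488 ≈ 0.3265.
B–C: 8/34 sites differ → p ≈ 0.235294, d = −0.75 ln(1 − 0.313725) = 0.282358 ≈ 0.2824.

d(A,B) = 0.3265, d(A,C) = 0.3265, d(B,C) = 0.2824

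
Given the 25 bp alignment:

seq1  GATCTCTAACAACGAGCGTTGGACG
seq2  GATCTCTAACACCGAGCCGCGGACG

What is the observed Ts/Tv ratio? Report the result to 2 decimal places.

Transitions are A↔G and C↔T; transversions are all other mismatches.
Transitions: 1. Transversions: 3.
R = 1/3 = 0.333333… ≈ 0.33 (to 2 d.p.).

0.33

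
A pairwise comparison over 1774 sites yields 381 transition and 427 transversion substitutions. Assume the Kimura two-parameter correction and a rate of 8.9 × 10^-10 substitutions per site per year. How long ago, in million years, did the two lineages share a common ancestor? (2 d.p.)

P = 381/1774 ≈ 0.214769 and Q = 427/1774 ≈ 0.240699.
Under the Kimura two-parameter model, d = −½ ln(1 − 2P − Q) − ¼ ln(1 − 2Q).
1 − 2P − Q = 0.329763, giving −½ ln(0.329763) = 0.554691.
1 − 2Q = 0.518602, giving −¼ ln(0.518602) = 0.164155.
d = 0.554691 + 0.164155 = 0.718846.
Under a molecular clock d = 2μt, so t = d/(2μ) = 0.718846 / (2 × 8.9 × 10^-10) = 403.85 million years.

403.85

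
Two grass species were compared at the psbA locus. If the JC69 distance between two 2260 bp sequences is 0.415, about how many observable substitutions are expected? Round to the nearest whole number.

720

Invert JC69: p = (3/4)(1 − e^(−4d/3)) = 0.75 × (1 − e^(-0.553333)) = 0.75 × (1 − 0.575030) = 0.318728.
Expected differing sites = pL ≈ 0.318728 × 2260 = 720.32528 ≈ 720.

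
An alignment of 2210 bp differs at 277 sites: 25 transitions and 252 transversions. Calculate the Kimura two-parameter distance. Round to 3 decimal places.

0.138

P = 25/2210 ≈ 0.011312 and Q = 252/2210 ≈ 0.114027.
Under the Kimura two-parameter model, d = −½ ln(1 − 2P − Q) − ¼ ln(1 − 2Q).
1 − 2P − Q = 0.863349, giving −½ ln(0.863349) = 0.073468.
1 − 2Q = 0.771946, giving −¼ ln(0.771946) = 0.064710.
d = 0.073468 + 0.064710 = 0.138178.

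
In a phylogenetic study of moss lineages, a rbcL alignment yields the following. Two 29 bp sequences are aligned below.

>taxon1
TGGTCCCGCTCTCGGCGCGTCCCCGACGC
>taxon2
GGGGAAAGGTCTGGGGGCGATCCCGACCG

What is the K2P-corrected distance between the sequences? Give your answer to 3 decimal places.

Of 29 sites, 1 differences are transitions and 11 are transversions, so P = 1/29 ≈ 0.034483 and Q = 11/29 ≈ 0.37931.
Under the Kimura two-parameter model, d = −½ ln(1 − 2P − Q) − ¼ ln(1 − 2Q).
1 − 2P − Q = 0.551724, giving −½ ln(0.551724) = 0.297354.
1 − 2Q = 0.24138, giving −¼ ln(0.24138) = 0.355346.
d = 0.297354 + 0.355346 = 0.652700.

0.653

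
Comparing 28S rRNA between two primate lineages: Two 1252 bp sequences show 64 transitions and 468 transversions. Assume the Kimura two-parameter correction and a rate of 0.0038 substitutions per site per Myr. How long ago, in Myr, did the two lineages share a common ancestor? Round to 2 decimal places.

87.81

P = 64/1252 ≈ 0.051118 and Q = 468/1252 ≈ 0.373802.
Under the Kimura two-parameter model, d = −½ ln(1 − 2P − Q) − ¼ ln(1 − 2Q).
1 − 2P − Q = 0.523962, giving −½ ln(0.523962) = 0.323168.
1 − 2Q = 0.252396, giving −¼ ln(0.252396) = 0.344189.
d = 0.323168 + 0.344189 = 0.667357.
Under a molecular clock d = 2μt, so t = d/(2μ) = 0.667357 / (2 × 0.0038) = 87.81 Myr.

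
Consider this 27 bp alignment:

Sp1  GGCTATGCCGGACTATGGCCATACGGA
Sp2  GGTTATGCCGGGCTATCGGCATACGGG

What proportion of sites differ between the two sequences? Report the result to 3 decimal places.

The sequences differ at 5 of 27 positions (sites 3, 12, 17, 19, 27).
p = 5/27 = 0.185185… ≈ 0.185 (to 3 d.p.).

0.185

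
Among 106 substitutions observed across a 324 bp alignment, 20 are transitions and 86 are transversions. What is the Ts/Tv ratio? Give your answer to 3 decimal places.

0.233

R = 20/86 = 0.232558… ≈ 0.233 (to 3 d.p.).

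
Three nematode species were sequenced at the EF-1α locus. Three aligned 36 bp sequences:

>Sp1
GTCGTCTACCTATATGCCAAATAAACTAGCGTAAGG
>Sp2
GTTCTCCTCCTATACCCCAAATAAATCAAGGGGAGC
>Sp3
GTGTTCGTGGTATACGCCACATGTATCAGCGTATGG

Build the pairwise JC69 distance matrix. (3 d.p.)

d(Sp1,Sp2) = 0.493, d(Sp1,Sp3) = 0.493, d(Sp2,Sp3) = 0.608

Sp1–Sp2: 13/36 sites differ → p ≈ 0.361111, d = −0.75 ln(1 − 0.481481) = 0.492584 ≈ 0.493.
Sp1–Sp3: 13/36 sites differ → p ≈ 0.361111, d = −0.75 ln(1 − 0.481481) = 0.492584 ≈ 0.493.
Sp2–Sp3: 15/36 sites differ → p ≈ 0.416667, d = −0.75 ln(1 − 0.555556) = 0.608198 ≈ 0.608.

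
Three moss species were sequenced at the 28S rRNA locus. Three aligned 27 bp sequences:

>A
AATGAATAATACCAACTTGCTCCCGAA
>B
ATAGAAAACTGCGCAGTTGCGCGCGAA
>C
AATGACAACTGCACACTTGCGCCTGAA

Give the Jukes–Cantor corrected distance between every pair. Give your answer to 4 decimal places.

d(A,B) = 0.5107, d(A,C) = 0.3770, d(B,C) = 0.3181

A–B: 10/27 sites differ → p ≈ 0.37037, d = −0.75 ln(1 − 0.493827) = 0.510658 ≈ 0.5107.
A–C: 8/27 sites differ → p ≈ 0.296296, d = −0.75 ln(1 − 0.395061) = 0.376971 ≈ 0.3770.
B–C: 7/27 sites differ → p ≈ 0.259259, d = −0.75 ln(1 − 0.345679) = 0.318118 ≈ 0.3181.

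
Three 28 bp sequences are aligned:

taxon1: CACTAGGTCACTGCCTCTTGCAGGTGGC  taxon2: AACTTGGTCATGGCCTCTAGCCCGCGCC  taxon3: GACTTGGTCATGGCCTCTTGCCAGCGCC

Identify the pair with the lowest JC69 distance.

taxon2 and taxon3

taxon1–taxon2: 9/28 differ, p = 0.321, d = 0.420.
taxon1–taxon3: 8/28 differ, p = 0.286, d = 0.360.
taxon2–taxon3: 3/28 differ, p = 0.107, d = 0.116.
The smallest distance is between taxon2 and taxon3.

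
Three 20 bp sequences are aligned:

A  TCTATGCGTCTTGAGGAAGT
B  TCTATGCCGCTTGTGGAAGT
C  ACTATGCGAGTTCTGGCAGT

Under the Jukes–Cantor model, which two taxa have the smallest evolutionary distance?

A–B: 3/20 differ, p = 0.150, d = 0.167.
A–C: 6/20 differ, p = 0.300, d = 0.383.
B–C: 6/20 differ, p = 0.300, d = 0.383.
The smallest distance is between A and B.

A and B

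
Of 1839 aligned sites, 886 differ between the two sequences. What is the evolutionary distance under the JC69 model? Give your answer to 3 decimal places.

p = 886/1839 ≈ 0.481784.
d = −(3/4) ln(1 − 4p/3) = −0.75 ln(1 − 0.642379) = −0.75 ln(0.357621)
  = −0.75 × (-1.028282) = 0.771212 substitutions/site.

0.771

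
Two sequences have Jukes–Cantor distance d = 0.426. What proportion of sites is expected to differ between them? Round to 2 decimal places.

0.33

p = (3/4)(1 − e^(−4d/3)) = 0.75 × (1 − e^(-0.568)) = 0.75 × (1 − 0.566658) = 0.325007.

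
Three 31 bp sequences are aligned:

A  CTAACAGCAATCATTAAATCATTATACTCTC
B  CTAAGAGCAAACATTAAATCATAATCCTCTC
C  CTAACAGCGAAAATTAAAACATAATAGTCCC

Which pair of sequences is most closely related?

A and B

A–B: 4/31 differ, p = 0.129, d = 0.142.
A–C: 7/31 differ, p = 0.226, d = 0.269.
B–C: 7/31 differ, p = 0.226, d = 0.269.
The smallest distance is between A and B.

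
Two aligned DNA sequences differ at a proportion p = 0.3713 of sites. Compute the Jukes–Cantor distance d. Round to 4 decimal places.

d = −(3/4) ln(1 − 4p/3) = −0.75 ln(1 − 0.495067) = −0.75 ln(0.504933)
  = −0.75 × (-0.683330) = 0.512498 substitutions/site.

0.5125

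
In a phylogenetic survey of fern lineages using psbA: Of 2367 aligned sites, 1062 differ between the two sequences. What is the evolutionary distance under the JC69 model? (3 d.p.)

p = 1062/2367 ≈ 0.448669.
d = −(3/4) ln(1 − 4p/3) = −0.75 ln(1 − 0.598225) = −0.75 ln(0.401775)
  = −0.75 × (-0.911863) = 0.683897 substitutions/site.

0.684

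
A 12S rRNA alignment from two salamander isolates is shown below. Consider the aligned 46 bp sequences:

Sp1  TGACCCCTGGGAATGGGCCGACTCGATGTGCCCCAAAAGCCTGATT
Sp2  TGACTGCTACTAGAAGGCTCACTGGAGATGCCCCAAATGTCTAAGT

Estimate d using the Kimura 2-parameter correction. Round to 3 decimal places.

Of 46 sites, 8 differences are transitions and 9 are transversions, so P = 8/46 ≈ 0.173913 and Q = 9/46 ≈ 0.195652.
Under the Kimura two-parameter model, d = −½ ln(1 − 2P − Q) − ¼ ln(1 − 2Q).
1 − 2P − Q = 0.456522, giving −½ ln(0.456522) = 0.392059.
1 − 2Q = 0.608696, giving −¼ ln(0.608696) = 0.124109.
d = 0.392059 + 0.124109 = 0.516168.

0.516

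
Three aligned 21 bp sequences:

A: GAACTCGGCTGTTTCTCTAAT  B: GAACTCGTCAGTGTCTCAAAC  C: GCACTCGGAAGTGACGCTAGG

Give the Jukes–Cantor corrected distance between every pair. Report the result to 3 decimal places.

A–B: 5/21 sites differ → p ≈ 0.238095, d = −0.75 ln(1 − 0.31746) = 0.286451 ≈ 0.286.
A–C: 8/21 sites differ → p ≈ 0.380952, d = −0.75 ln(1 − 0.507936) = 0.531860 ≈ 0.532.
B–C: 8/21 sites differ → p ≈ 0.380952, d = −0.75 ln(1 − 0.507936) = 0.531860 ≈ 0.532.

d(A,B) = 0.286, d(A,C) = 0.532, d(B,C) = 0.532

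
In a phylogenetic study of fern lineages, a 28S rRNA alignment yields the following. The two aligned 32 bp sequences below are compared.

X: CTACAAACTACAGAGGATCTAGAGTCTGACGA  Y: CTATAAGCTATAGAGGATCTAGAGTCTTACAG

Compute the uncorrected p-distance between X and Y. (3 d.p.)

The sequences differ at 6 of 32 positions (sites 4, 7, 11, 28, 31, 32).
p = 6/32 = 0.1875 ≈ 0.188 (to 3 d.p.).

0.188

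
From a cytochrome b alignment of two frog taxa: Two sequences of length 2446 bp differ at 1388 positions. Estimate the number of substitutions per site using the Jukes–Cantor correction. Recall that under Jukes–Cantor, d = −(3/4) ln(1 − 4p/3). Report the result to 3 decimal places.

1.060

p = 1388/2446 ≈ 0.567457.
d = −(3/4) ln(1 − 4p/3) = −0.75 ln(1 − 0.756609) = −0.75 ln(0.243391)
  = −0.75 × (-1.413086) = 1.059815 substitutions/site.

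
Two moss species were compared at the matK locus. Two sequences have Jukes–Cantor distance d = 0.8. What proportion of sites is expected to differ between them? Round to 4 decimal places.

p = (3/4)(1 − e^(−4d/3)) = 0.75 × (1 − e^(-1.066667)) = 0.75 × (1 − 0.344154) = 0.491885.

0.4919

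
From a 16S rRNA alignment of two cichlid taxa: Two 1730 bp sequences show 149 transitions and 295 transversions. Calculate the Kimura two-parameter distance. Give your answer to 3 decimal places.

P = 149/1730 ≈ 0.086127 and Q = 295/1730 ≈ 0.17052.
Under the Kimura two-parameter model, d = −½ ln(1 − 2P − Q) − ¼ ln(1 − 2Q).
1 − 2P − Q = 0.657226, giving −½ ln(0.657226) = 0.209864.
1 − 2Q = 0.65896, giving −¼ ln(0.65896) = 0.104273.
d = 0.209864 + 0.104273 = 0.314137.

0.314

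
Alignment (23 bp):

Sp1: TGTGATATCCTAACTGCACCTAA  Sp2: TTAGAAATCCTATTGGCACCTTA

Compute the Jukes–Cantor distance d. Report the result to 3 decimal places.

0.390

The sequences differ at 7 of 23 sites (2, 3, 6, 13, 14, 15, 22), so p = 7/23 ≈ 0.304348.
d = −(3/4) ln(1 − 4p/3) = −0.75 ln(1 − 0.405797) = −0.75 ln(0.594203)
  = −0.75 × (-0.520534) = 0.390401 substitutions/site.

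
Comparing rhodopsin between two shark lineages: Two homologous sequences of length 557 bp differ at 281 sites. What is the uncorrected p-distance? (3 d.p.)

0.504

p = 281/557 = 0.504488… ≈ 0.504 (to 3 d.p.).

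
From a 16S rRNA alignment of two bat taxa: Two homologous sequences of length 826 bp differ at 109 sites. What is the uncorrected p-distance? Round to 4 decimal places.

0.1320

p = 109/826 = 0.131961… ≈ 0.1320 (to 4 d.p.).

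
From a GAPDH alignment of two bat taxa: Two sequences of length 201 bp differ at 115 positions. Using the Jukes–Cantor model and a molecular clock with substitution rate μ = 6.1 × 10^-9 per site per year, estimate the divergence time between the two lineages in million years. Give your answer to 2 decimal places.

p = 115/201 ≈ 0.572139.
d = −(3/4) ln(1 − 4p/3) = −0.75 ln(1 − 0.762852) = −0.75 ln(0.237148)
  = −0.75 × (-1.439071) = 1.079303 substitutions/site.
Under a molecular clock d = 2μt, so t = d/(2μ) = 1.079303 / (2 × 6.1 × 10^-9) = 88.47 million years.

88.47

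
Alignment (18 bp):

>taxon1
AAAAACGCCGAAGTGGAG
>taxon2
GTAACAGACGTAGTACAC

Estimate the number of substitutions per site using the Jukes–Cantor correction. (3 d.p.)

The sequences differ at 9 of 18 sites (1, 2, 5, 6, 8, 11, 15, 16, 18), so p = 9/18 = 0.5.
d = −(3/4) ln(1 − 4p/3) = −0.75 ln(1 − 0.666667) = −0.75 ln(0.333333)
  = −0.75 × (-1.098613) = 0.823960 substitutions/site.

0.824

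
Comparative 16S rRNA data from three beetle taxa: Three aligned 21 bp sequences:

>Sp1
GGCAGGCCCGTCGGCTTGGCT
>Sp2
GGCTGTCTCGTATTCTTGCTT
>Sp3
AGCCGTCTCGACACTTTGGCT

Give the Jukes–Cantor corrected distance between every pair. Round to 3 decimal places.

Sp1–Sp2: 8/21 sites differ → p ≈ 0.380952, d = −0.75 ln(1 − 0.507936) = 0.531860 ≈ 0.532.
Sp1–Sp3: 8/21 sites differ → p ≈ 0.380952, d = −0.75 ln(1 − 0.507936) = 0.531860 ≈ 0.532.
Sp2–Sp3: 9/21 sites differ → p ≈ 0.428571, d = −0.75 ln(1 − 0.571428) = 0.635472 ≈ 0.635.

d(Sp1,Sp2) = 0.532, d(Sp1,Sp3) = 0.532, d(Sp2,Sp3) = 0.635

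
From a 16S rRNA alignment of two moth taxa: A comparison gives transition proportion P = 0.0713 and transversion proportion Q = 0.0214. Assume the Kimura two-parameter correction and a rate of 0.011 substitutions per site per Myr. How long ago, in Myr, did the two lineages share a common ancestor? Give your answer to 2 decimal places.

Under the Kimura two-parameter model, d = −½ ln(1 − 2P − Q) − ¼ ln(1 − 2Q).
1 − 2P − Q = 0.836, giving −½ ln(0.836) = 0.089563.
1 − 2Q = 0.9572, giving −¼ ln(0.9572) = 0.010936.
d = 0.089563 + 0.010936 = 0.100499.
Under a molecular clock d = 2μt, so t = d/(2μ) = 0.100499 / (2 × 0.011) = 4.57 Myr.

4.57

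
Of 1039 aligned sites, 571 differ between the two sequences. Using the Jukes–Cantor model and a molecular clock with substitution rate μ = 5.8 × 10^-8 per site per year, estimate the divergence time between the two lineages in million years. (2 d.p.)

8.53

p = 571/1039 ≈ 0.549567.
d = −(3/4) ln(1 − 4p/3) = −0.75 ln(1 − 0.732756) = −0.75 ln(0.267244)
  = −0.75 × (-1.319593) = 0.989695 substitutions/site.
Under a molecular clock d = 2μt, so t = d/(2μ) = 0.989695 / (2 × 5.8 × 10^-8) = 8.53 million years.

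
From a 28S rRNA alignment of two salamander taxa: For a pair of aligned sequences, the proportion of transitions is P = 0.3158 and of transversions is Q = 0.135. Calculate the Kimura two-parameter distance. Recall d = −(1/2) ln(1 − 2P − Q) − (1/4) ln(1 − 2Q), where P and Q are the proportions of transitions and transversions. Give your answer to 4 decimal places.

0.8062

Under the Kimura two-parameter model, d = −½ ln(1 − 2P − Q) − ¼ ln(1 − 2Q).
1 − 2P − Q = 0.2334, giving −½ ln(0.2334) = 0.727501.
1 − 2Q = 0.73, giving −¼ ln(0.73) = 0.078678.
d = 0.727501 + 0.078678 = 0.806179.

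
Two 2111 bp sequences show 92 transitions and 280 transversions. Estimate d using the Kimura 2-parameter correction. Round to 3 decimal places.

0.201

P = 92/2111 ≈ 0.043581 and Q = 280/2111 ≈ 0.132639.
Under the Kimura two-parameter model, d = −½ ln(1 − 2P − Q) − ¼ ln(1 − 2Q).
1 − 2P − Q = 0.780199, giving −½ ln(0.780199) = 0.124103.
1 − 2Q = 0.734722, giving −¼ ln(0.734722) = 0.077066.
d = 0.124103 + 0.077066 = 0.201169.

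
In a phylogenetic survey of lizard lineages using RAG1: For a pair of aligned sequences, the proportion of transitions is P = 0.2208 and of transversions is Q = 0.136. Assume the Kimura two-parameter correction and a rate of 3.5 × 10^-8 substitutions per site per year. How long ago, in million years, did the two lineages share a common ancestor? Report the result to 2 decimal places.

Under the Kimura two-parameter model, d = −½ ln(1 − 2P − Q) − ¼ ln(1 − 2Q).
1 − 2P − Q = 0.4224, giving −½ ln(0.4224) = 0.430901.
1 − 2Q = 0.728, giving −¼ ln(0.728) = 0.079364.
d = 0.430901 + 0.079364 = 0.510265.
Under a molecular clock d = 2μt, so t = d/(2μ) = 0.510265 / (2 × 3.5 × 10^-8) = 7.29 million years.

7.29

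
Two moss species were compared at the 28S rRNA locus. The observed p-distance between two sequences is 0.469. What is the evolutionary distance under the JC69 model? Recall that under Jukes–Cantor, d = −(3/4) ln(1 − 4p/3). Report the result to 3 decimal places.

d = −(3/4) ln(1 − 4p/3) = −0.75 ln(1 − 0.625333) = −0.75 ln(0.374667)
  = −0.75 × (-0.981718) = 0.736289 substitutions/site.

0.736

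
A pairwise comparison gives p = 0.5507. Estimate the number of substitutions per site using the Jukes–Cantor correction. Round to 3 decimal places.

0.994

d = −(3/4) ln(1 − 4p/3) = −0.75 ln(1 − 0.734267) = −0.75 ln(0.265733)
  = −0.75 × (-1.325263) = 0.993947 substitutions/site.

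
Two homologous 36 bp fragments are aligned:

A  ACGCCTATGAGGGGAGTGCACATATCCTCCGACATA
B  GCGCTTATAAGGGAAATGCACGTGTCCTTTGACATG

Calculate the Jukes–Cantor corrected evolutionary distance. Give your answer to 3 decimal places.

0.347

The sequences differ at 10 of 36 sites (1, 5, 9, 14, 16, 22, 24, 29, 30, 36), so p = 10/36 ≈ 0.277778.
d = −(3/4) ln(1 − 4p/3) = −0.75 ln(1 − 0.370371) = −0.75 ln(0.629629)
  = −0.75 × (-0.462625) = 0.346969 substitutions/site.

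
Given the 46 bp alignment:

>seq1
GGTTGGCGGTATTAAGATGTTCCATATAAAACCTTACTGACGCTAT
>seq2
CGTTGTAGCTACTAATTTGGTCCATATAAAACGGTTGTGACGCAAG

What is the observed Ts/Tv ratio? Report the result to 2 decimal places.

0.08

Transitions are A↔G and C↔T; transversions are all other mismatches.
Transitions: 1. Transversions: 13.
R = 1/13 = 0.076923… ≈ 0.08 (to 2 d.p.).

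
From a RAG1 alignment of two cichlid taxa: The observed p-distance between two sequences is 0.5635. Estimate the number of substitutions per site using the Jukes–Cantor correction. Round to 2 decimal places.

d = −(3/4) ln(1 − 4p/3) = −0.75 ln(1 − 0.751333) = −0.75 ln(0.248667)
  = −0.75 × (-1.391641) = 1.043731 substitutions/site.

1.04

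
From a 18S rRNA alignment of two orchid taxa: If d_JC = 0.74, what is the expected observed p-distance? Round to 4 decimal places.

0.4704

p = (3/4)(1 − e^(−4d/3)) = 0.75 × (1 − e^(-0.986667)) = 0.75 × (1 − 0.372817) = 0.470387.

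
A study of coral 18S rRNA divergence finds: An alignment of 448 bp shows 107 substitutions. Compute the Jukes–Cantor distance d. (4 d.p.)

0.2875

p = 107/448 ≈ 0.238839.
d = −(3/4) ln(1 − 4p/3) = −0.75 ln(1 − 0.318452) = −0.75 ln(0.681548)
  = −0.75 × (-0.383389) = 0.287542 substitutions/site.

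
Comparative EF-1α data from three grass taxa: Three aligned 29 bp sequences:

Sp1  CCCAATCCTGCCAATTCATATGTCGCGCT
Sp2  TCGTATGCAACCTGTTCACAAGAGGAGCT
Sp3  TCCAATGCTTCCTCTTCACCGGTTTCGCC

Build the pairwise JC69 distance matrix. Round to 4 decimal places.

Sp1–Sp2: 13/29 sites differ → p ≈ 0.448276, d = −0.75 ln(1 − 0.597701) = 0.682920 ≈ 0.6829.
Sp1–Sp3: 11/29 sites differ → p ≈ 0.37931, d = −0.75 ln(1 − 0.505747) = 0.528531 ≈ 0.5285.
Sp2–Sp3: 12/29 sites differ → p ≈ 0.413793, d = −0.75 ln(1 − 0.551724) = 0.601760 ≈ 0.6018.

d(Sp1,Sp2) = 0.6829, d(Sp1,Sp3) = 0.5285, d(Sp2,Sp3) = 0.6018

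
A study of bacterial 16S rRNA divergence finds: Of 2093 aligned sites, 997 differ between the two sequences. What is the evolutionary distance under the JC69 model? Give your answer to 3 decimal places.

0.756

p = 997/2093 ≈ 0.47635.
d = −(3/4) ln(1 − 4p/3) = −0.75 ln(1 − 0.635133) = −0.75 ln(0.364867)
  = −0.75 × (-1.008222) = 0.756167 substitutions/site.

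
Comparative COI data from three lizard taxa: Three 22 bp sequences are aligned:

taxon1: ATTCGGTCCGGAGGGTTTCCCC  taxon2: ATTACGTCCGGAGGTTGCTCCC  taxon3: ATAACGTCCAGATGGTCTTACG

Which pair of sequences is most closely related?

taxon1 and taxon2

taxon1–taxon2: 6/22 differ, p = 0.273, d = 0.339.
taxon1–taxon3: 9/22 differ, p = 0.409, d = 0.591.
taxon2–taxon3: 8/22 differ, p = 0.364, d = 0.497.
The smallest distance is between taxon1 and taxon2.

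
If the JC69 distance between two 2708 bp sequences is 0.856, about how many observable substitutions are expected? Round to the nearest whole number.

Invert JC69: p = (3/4)(1 − e^(−4d/3)) = 0.75 × (1 − e^(-1.141333)) = 0.75 × (1 − 0.319393) = 0.510455.
Expected differing sites = pL ≈ 0.510455 × 2708 = 1382.31214 ≈ 1382.

1382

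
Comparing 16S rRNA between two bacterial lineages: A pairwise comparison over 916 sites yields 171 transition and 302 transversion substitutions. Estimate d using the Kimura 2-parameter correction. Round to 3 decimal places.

0.876

P = 171/916 ≈ 0.186681 and Q = 302/916 ≈ 0.329694.
Under the Kimura two-parameter model, d = −½ ln(1 − 2P − Q) − ¼ ln(1 − 2Q).
1 − 2P − Q = 0.296944, giving −½ ln(0.296944) = 0.607106.
1 − 2Q = 0.340612, giving −¼ ln(0.340612) = 0.269253.
d = 0.607106 + 0.269253 = 0.876359.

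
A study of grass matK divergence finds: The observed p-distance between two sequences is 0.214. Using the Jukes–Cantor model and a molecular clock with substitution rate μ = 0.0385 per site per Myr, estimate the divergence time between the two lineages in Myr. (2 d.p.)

d = −(3/4) ln(1 − 4p/3) = −0.75 ln(1 − 0.285333) = −0.75 ln(0.714667)
  = −0.75 × (-0.335939) = 0.251954 substitutions/site.
Under a molecular clock d = 2μt, so t = d/(2μ) = 0.251954 / (2 × 0.0385) = 3.27 Myr.

3.27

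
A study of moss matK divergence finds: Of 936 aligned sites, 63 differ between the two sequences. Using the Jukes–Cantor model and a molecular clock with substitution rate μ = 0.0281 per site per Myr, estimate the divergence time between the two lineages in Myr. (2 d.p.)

1.25

p = 63/936 ≈ 0.067308.
d = −(3/4) ln(1 − 4p/3) = −0.75 ln(1 − 0.089744) = −0.75 ln(0.910256)
  = −0.75 × (-0.094029) = 0.070522 substitutions/site.
Under a molecular clock d = 2μt, so t = d/(2μ) = 0.070522 / (2 × 0.0281) = 1.25 Myr.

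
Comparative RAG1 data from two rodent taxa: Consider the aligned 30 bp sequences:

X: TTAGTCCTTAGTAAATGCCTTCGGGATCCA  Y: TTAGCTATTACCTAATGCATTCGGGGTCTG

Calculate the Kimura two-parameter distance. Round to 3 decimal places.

Of 30 sites, 6 differences are transitions and 4 are transversions, so P = 6/30 = 0.2 and Q = 4/30 ≈ 0.133333.
Under the Kimura two-parameter model, d = −½ ln(1 − 2P − Q) − ¼ ln(1 − 2Q).
1 − 2P − Q = 0.466667, giving −½ ln(0.466667) = 0.381070.
1 − 2Q = 0.733334, giving −¼ ln(0.733334) = 0.077539.
d = 0.381070 + 0.077539 = 0.458609.

0.459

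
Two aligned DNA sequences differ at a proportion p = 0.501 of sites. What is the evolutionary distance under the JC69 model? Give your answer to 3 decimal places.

0.827

d = −(3/4) ln(1 − 4p/3) = −0.75 ln(1 − 0.668) = −0.75 ln(0.332)
  = −0.75 × (-1.102620) = 0.826965 substitutions/site.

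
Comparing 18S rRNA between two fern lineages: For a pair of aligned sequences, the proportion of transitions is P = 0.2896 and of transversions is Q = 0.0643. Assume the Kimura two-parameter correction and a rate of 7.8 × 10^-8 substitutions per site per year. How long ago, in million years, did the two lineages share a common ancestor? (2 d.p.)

3.53

Under the Kimura two-parameter model, d = −½ ln(1 − 2P − Q) − ¼ ln(1 − 2Q).
1 − 2P − Q = 0.3565, giving −½ ln(0.3565) = 0.515711.
1 − 2Q = 0.8714, giving −¼ ln(0.8714) = 0.034414.
d = 0.515711 + 0.034414 = 0.550125.
Under a molecular clock d = 2μt, so t = d/(2μ) = 0.550125 / (2 × 7.8 × 10^-8) = 3.53 million years.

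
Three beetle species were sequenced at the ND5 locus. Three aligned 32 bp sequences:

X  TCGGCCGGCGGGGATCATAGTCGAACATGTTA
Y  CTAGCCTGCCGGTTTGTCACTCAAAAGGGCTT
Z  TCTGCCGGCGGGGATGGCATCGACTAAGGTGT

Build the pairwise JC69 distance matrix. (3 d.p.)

d(X,Y) = 0.924, d(X,Z) = 0.657, d(Y,Z) = 0.824

X–Y: 17/32 sites differ → p = 0.53125, d = −0.75 ln(1 − 0.708333) = 0.924107 ≈ 0.924.
X–Z: 14/32 sites differ → p = 0.4375, d = −0.75 ln(1 − 0.583333) = 0.656601 ≈ 0.657.
Y–Z: 16/32 sites differ → p = 0.5, d = −0.75 ln(1 − 0.666667) = 0.823960 ≈ 0.824.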